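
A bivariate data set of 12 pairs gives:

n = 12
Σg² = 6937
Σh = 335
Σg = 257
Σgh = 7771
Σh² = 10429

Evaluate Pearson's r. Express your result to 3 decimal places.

0.480

r = (nΣgh − ΣgΣh) / √[(nΣg² − (Σg)²)(nΣh² − (Σh)²)]
Numerator: 12×7771 − 257×335 = 7157
Denominator: √[(83244 − 66049)(125148 − 112225)] = √[17195 × 12923] = 14906.7429
r = 7157 / 14906.7429 ≈ 0.480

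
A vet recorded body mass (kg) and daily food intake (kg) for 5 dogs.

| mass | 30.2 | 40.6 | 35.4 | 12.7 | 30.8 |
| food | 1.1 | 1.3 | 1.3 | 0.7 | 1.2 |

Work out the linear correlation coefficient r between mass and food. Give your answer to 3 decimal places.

0.975

n = 5, Σx = 149.7, Σy = 5.6, Σx² = 4923.49, Σy² = 6.52, Σxy = 177.87
nΣxy − ΣxΣy = 889.35 − 838.32 = 51.03
nΣx² − (Σx)² = 24617.45 − 22410.09 = 2207.36; nΣy² − (Σy)² = 32.6 − 31.36 = 1.24
r = 51.03 / √(2207.36 × 1.24) = 51.03 / 52.3176 ≈ 0.975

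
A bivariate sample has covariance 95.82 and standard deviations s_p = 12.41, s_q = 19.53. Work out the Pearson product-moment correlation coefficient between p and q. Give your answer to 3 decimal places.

0.395

r = Cov(p,q) / (s_p · s_q) = 95.82 / (12.41 × 19.53)
  = 95.82 / 242.3673 ≈ 0.395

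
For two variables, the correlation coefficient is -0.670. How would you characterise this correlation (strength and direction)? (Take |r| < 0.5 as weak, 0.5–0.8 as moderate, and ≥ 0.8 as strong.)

r = -0.670 < 0 so the relationship is negative.
|r| = 0.670, which falls in the moderate range.

moderate negative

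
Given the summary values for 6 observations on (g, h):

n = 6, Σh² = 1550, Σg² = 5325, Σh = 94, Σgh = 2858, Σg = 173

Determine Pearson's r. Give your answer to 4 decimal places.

r = (nΣgh − ΣgΣh) / √[(nΣg² − (Σg)²)(nΣh² − (Σh)²)]
Numerator: 6×2858 − 173×94 = 886
Denominator: √[(31950 − 29929)(9300 − 8836)] = √[2021 × 464] = 968.3718
r = 886 / 968.3718 ≈ 0.9149

0.9149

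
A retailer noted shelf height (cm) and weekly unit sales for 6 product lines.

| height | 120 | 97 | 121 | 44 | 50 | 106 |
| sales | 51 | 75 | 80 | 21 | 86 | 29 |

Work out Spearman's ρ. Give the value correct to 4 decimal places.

Rank height: 5, 3, 6, 1, 2, 4
Rank sales: 3, 4, 5, 1, 6, 2
d = rank(height) − rank(sales): 2, -1, 1, 0, -4, 2; Σd² = 26
ρ = 1 − 6Σd² / [n(n²−1)] = 1 − 6×26 / (6×35) = 1 − 156/210 ≈ 0.2571

0.2571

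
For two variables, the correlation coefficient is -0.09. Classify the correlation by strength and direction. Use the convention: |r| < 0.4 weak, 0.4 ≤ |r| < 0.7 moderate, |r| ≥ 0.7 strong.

r = -0.09 < 0 so the relationship is negative.
|r| = 0.09, which falls in the weak range.

weak negative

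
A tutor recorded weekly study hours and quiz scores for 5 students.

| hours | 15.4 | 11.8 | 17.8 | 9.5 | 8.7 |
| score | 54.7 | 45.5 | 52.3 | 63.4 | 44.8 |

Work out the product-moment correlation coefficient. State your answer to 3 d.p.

n = 5, Σx = 63.2, Σy = 260.7, Σx² = 859.18, Σy² = 13824.23, Σxy = 3302.28
nΣxy − ΣxΣy = 16511.4 − 16476.24 = 35.16
nΣx² − (Σx)² = 4295.9 − 3994.24 = 301.66; nΣy² − (Σy)² = 69121.15 − 67964.49 = 1156.66
r = 35.16 / √(301.66 × 1156.66) = 35.16 / 590.6929 ≈ 0.060

0.060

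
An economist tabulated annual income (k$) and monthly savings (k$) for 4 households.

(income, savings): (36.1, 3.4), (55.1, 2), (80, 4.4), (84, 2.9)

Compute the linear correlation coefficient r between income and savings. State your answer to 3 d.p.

n = 4, Σx = 255.2, Σy = 12.7, Σx² = 17795.22, Σy² = 43.33, Σxy = 828.54
nΣxy − ΣxΣy = 3314.16 − 3241.04 = 73.12
nΣx² − (Σx)² = 71180.88 − 65127.04 = 6053.84; nΣy² − (Σy)² = 173.32 − 161.29 = 12.03
r = 73.12 / √(6053.84 × 12.03) = 73.12 / 269.8661 ≈ 0.271

0.271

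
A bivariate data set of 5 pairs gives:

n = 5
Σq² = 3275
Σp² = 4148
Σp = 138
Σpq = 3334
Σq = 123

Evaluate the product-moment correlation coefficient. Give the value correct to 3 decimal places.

-0.209

r = (nΣpq − ΣpΣq) / √[(nΣp² − (Σp)²)(nΣq² − (Σq)²)]
Numerator: 5×3334 − 138×123 = -304
Denominator: √[(20740 − 19044)(16375 − 15129)] = √[1696 × 1246] = 1453.6905
r = -304 / 1453.6905 ≈ -0.209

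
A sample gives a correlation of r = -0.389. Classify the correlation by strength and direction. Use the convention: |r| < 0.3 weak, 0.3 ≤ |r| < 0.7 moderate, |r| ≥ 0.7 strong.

moderate negative

r = -0.389 < 0 so the relationship is negative.
|r| = 0.389, which falls in the moderate range.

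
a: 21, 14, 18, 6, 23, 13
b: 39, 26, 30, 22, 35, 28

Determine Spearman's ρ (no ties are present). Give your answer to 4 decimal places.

Rank a: 5, 3, 4, 1, 6, 2
Rank b: 6, 2, 4, 1, 5, 3
d = rank(a) − rank(b): -1, 1, 0, 0, 1, -1; Σd² = 4
ρ = 1 − 6Σd² / [n(n²−1)] = 1 − 6×4 / (6×35) = 1 − 24/210 ≈ 0.8857

0.8857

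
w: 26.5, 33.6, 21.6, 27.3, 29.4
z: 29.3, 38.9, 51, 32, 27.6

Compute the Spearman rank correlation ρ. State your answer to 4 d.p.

-0.3000

Rank w: 2, 5, 1, 3, 4
Rank z: 2, 4, 5, 3, 1
d = rank(w) − rank(z): 0, 1, -4, 0, 3; Σd² = 26
ρ = 1 − 6Σd² / [n(n²−1)] = 1 − 6×26 / (5×24) = 1 − 156/120 ≈ -0.3000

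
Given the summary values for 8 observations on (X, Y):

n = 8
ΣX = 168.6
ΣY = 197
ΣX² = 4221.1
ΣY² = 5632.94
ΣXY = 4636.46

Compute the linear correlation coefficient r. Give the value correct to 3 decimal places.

0.671

r = (nΣXY − ΣXΣY) / √[(nΣX² − (ΣX)²)(nΣY² − (ΣY)²)]
Numerator: 8×4636.46 − 168.6×197 = 3877.48
Denominator: √[(33768.8 − 28425.96)(45063.52 − 38809)] = √[5342.84 × 6254.52] = 5780.7352
r = 3877.48 / 5780.7352 ≈ 0.671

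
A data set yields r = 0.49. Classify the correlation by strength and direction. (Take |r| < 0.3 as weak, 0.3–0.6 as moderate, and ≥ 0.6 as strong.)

moderate positive

r = 0.49 > 0 so the relationship is positive.
|r| = 0.49, which falls in the moderate range.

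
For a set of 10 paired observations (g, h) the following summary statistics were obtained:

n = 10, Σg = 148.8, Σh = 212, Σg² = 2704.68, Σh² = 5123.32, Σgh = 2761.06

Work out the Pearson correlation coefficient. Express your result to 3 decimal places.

-0.708

r = (nΣgh − ΣgΣh) / √[(nΣg² − (Σg)²)(nΣh² − (Σh)²)]
Numerator: 10×2761.06 − 148.8×212 = -3935
Denominator: √[(27046.8 − 22141.44)(51233.2 − 44944)] = √[4905.36 × 6289.2] = 5554.3488
r = -3935 / 5554.3488 ≈ -0.708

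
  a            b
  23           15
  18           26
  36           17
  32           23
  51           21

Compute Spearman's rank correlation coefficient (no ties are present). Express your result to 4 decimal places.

Rank a: 2, 1, 4, 3, 5
Rank b: 1, 5, 2, 4, 3
d = rank(a) − rank(b): 1, -4, 2, -1, 2; Σd² = 26
ρ = 1 − 6Σd² / [n(n²−1)] = 1 − 6×26 / (5×24) = 1 − 156/120 ≈ -0.3000

-0.3000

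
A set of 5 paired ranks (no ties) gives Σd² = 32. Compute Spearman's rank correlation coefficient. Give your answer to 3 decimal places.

ρ = 1 − 6Σd² / [n(n²−1)] = 1 − 6×32 / (5×24)
  = 1 − 192/120 = 1 − 1.6000 ≈ -0.600

-0.600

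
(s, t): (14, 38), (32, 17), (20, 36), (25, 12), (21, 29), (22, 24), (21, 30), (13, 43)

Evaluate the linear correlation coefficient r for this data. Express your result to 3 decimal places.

-0.871

n = 8, Σs = 168, Σt = 229, Σs² = 3780, Σt² = 7339, Σst = 4422
nΣst − ΣsΣt = 35376 − 38472 = -3096
nΣs² − (Σs)² = 30240 − 28224 = 2016; nΣt² − (Σt)² = 58712 − 52441 = 6271
r = -3096 / √(2016 × 6271) = -3096 / 3555.6063 ≈ -0.871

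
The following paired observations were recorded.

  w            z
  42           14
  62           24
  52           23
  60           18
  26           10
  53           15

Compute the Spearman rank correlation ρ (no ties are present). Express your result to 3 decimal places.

Rank w: 2, 6, 3, 5, 1, 4
Rank z: 2, 6, 5, 4, 1, 3
d = rank(w) − rank(z): 0, 0, -2, 1, 0, 1; Σd² = 6
ρ = 1 − 6Σd² / [n(n²−1)] = 1 − 6×6 / (6×35) = 1 − 36/210 ≈ 0.829

0.829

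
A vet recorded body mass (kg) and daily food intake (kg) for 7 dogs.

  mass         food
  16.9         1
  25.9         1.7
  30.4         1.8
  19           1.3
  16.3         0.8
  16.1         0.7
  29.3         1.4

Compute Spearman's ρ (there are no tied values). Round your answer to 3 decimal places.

0.964

Rank mass: 3, 5, 7, 4, 2, 1, 6
Rank food: 3, 6, 7, 4, 2, 1, 5
d = rank(mass) − rank(food): 0, -1, 0, 0, 0, 0, 1; Σd² = 2
ρ = 1 − 6Σd² / [n(n²−1)] = 1 − 6×2 / (7×48) = 1 − 12/336 ≈ 0.964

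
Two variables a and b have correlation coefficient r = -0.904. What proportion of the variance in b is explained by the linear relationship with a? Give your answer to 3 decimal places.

r² = (-0.904)² = 0.817

0.817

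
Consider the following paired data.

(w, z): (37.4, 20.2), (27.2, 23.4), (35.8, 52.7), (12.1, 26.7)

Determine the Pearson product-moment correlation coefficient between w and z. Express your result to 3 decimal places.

n = 4, Σw = 112.5, Σz = 123, Σw² = 3566.65, Σz² = 4445.78, Σwz = 3601.69
nΣwz − ΣwΣz = 14406.76 − 13837.5 = 569.26
nΣw² − (Σw)² = 14266.6 − 12656.25 = 1610.35; nΣz² − (Σz)² = 17783.12 − 15129 = 2654.12
r = 569.26 / √(1610.35 × 2654.12) = 569.26 / 2067.3805 ≈ 0.275

0.275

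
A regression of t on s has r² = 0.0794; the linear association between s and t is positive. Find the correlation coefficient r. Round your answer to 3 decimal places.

|r| = √0.0794 = 0.282
The association is positive, so r = 0.282.

0.282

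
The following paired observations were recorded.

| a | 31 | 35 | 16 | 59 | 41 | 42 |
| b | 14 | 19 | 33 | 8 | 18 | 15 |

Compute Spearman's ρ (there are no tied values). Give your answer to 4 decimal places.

-0.6571

Rank a: 2, 3, 1, 6, 4, 5
Rank b: 2, 5, 6, 1, 4, 3
d = rank(a) − rank(b): 0, -2, -5, 5, 0, 2; Σd² = 58
ρ = 1 − 6Σd² / [n(n²−1)] = 1 − 6×58 / (6×35) = 1 − 348/210 ≈ -0.6571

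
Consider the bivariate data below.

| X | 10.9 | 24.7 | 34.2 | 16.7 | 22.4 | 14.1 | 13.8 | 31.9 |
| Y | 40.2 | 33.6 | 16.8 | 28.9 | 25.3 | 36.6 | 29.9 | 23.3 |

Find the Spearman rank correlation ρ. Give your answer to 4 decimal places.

-0.8095

Rank X: 1, 6, 8, 4, 5, 3, 2, 7
Rank Y: 8, 6, 1, 4, 3, 7, 5, 2
d = rank(X) − rank(Y): -7, 0, 7, 0, 2, -4, -3, 5; Σd² = 152
ρ = 1 − 6Σd² / [n(n²−1)] = 1 − 6×152 / (8×63) = 1 − 912/504 ≈ -0.8095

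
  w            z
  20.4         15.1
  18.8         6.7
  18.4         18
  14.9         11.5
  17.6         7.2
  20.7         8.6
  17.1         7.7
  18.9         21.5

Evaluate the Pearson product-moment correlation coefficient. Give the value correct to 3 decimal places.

n = 8, Σw = 146.8, Σz = 96.3, Σw² = 2718.04, Σz² = 1376.49, Σwz = 1779.31
nΣwz − ΣwΣz = 14234.48 − 14136.84 = 97.64
nΣw² − (Σw)² = 21744.32 − 21550.24 = 194.08; nΣz² − (Σz)² = 11011.92 − 9273.69 = 1738.23
r = 97.64 / √(194.08 × 1738.23) = 97.64 / 580.8233 ≈ 0.168

0.168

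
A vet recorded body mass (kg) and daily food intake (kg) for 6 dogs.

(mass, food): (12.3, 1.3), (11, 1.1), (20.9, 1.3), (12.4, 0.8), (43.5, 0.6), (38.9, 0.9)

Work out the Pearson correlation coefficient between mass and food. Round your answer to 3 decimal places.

n = 6, Σx = 139, Σy = 6, Σx² = 4268.32, Σy² = 6.4, Σxy = 126.29
nΣxy − ΣxΣy = 757.74 − 834 = -76.26
nΣx² − (Σx)² = 25609.92 − 19321 = 6288.92; nΣy² − (Σy)² = 38.4 − 36 = 2.4
r = -76.26 / √(6288.92 × 2.4) = -76.26 / 122.8552 ≈ -0.621

-0.621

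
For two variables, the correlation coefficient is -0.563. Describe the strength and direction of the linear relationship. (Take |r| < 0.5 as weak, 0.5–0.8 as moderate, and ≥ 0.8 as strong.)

r = -0.563 < 0 so the relationship is negative.
|r| = 0.563, which falls in the moderate range.

moderate negative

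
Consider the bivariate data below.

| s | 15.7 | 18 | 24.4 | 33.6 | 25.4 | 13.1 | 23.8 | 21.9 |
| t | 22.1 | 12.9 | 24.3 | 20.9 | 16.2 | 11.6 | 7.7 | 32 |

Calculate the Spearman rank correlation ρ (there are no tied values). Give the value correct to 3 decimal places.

0.190

Rank s: 2, 3, 6, 8, 7, 1, 5, 4
Rank t: 6, 3, 7, 5, 4, 2, 1, 8
d = rank(s) − rank(t): -4, 0, -1, 3, 3, -1, 4, -4; Σd² = 68
ρ = 1 − 6Σd² / [n(n²−1)] = 1 − 6×68 / (8×63) = 1 − 408/504 ≈ 0.190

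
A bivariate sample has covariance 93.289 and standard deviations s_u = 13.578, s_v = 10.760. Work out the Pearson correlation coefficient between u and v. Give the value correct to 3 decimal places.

0.639

r = Cov(u,v) / (s_u · s_v) = 93.289 / (13.578 × 10.760)
  = 93.289 / 146.0993 ≈ 0.639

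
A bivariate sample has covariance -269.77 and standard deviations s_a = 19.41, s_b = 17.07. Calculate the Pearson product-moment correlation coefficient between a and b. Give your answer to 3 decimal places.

r = Cov(a,b) / (s_a · s_b) = -269.77 / (19.41 × 17.07)
  = -269.77 / 331.3287 ≈ -0.814

-0.814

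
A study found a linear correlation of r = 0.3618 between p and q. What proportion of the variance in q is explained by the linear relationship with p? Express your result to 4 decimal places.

0.1309

r² = (0.3618)² = 0.1309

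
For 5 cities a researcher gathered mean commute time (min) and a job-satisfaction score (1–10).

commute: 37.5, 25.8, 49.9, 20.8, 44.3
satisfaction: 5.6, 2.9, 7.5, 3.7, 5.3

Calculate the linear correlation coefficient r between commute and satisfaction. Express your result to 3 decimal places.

0.906

n = 5, Σx = 178.3, Σy = 25, Σx² = 6957.03, Σy² = 137.8, Σxy = 970.82
nΣxy − ΣxΣy = 4854.1 − 4457.5 = 396.6
nΣx² − (Σx)² = 34785.15 − 31790.89 = 2994.26; nΣy² − (Σy)² = 689 − 625 = 64
r = 396.6 / √(2994.26 × 64) = 396.6 / 437.7587 ≈ 0.906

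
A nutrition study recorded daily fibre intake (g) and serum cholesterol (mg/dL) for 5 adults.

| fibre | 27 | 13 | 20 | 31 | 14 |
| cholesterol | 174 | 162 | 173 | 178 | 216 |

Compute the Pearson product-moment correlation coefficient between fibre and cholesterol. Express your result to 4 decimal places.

n = 5, Σx = 105, Σy = 903, Σx² = 2455, Σy² = 164789, Σxy = 18806
nΣxy − ΣxΣy = 94030 − 94815 = -785
nΣx² − (Σx)² = 12275 − 11025 = 1250; nΣy² − (Σy)² = 823945 − 815409 = 8536
r = -785 / √(1250 × 8536) = -785 / 3266.4966 ≈ -0.2403

-0.2403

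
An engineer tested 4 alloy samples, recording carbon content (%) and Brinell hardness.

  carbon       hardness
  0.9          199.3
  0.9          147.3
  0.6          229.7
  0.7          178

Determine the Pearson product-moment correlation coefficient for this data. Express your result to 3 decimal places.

n = 4, Σx = 3.1, Σy = 754.3, Σx² = 2.47, Σy² = 145863.87, Σxy = 574.36
nΣxy − ΣxΣy = 2297.44 − 2338.33 = -40.89
nΣx² − (Σx)² = 9.88 − 9.61 = 0.27; nΣy² − (Σy)² = 583455.48 − 568968.49 = 14486.99
r = -40.89 / √(0.27 × 14486.99) = -40.89 / 62.5419 ≈ -0.654

-0.654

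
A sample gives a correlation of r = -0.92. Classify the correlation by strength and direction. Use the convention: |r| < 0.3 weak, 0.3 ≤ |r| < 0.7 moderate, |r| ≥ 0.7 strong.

r = -0.92 < 0 so the relationship is negative.
|r| = 0.92, which falls in the strong range.

strong negative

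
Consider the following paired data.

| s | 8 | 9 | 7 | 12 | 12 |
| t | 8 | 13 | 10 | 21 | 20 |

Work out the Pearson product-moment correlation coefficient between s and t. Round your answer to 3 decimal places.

n = 5, Σs = 48, Σt = 72, Σs² = 482, Σt² = 1174, Σst = 743
nΣst − ΣsΣt = 3715 − 3456 = 259
nΣs² − (Σs)² = 2410 − 2304 = 106; nΣt² − (Σt)² = 5870 − 5184 = 686
r = 259 / √(106 × 686) = 259 / 269.6590 ≈ 0.960

0.960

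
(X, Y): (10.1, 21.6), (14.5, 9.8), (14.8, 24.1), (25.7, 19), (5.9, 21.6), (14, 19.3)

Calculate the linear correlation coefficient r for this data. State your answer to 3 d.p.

-0.194

n = 6, ΣX = 85, ΣY = 115.4, ΣX² = 1422.6, ΣY² = 2343.46, ΣXY = 1602.88
nΣXY − ΣXΣY = 9617.28 − 9809 = -191.72
nΣX² − (ΣX)² = 8535.6 − 7225 = 1310.6; nΣY² − (ΣY)² = 14060.76 − 13317.16 = 743.6
r = -191.72 / √(1310.6 × 743.6) = -191.72 / 987.1991 ≈ -0.194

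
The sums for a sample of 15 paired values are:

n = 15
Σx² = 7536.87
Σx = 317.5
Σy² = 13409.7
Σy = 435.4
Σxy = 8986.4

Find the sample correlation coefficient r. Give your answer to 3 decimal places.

r = (nΣxy − ΣxΣy) / √[(nΣx² − (Σx)²)(nΣy² − (Σy)²)]
Numerator: 15×8986.4 − 317.5×435.4 = -3443.5
Denominator: √[(113053.05 − 100806.25)(201145.5 − 189573.16)] = √[12246.8 × 11572.34] = 11904.7946
r = -3443.5 / 11904.7946 ≈ -0.289

-0.289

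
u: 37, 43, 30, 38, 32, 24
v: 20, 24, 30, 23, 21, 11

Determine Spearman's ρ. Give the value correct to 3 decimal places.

0.371

Rank u: 4, 6, 2, 5, 3, 1
Rank v: 2, 5, 6, 4, 3, 1
d = rank(u) − rank(v): 2, 1, -4, 1, 0, 0; Σd² = 22
ρ = 1 − 6Σd² / [n(n²−1)] = 1 − 6×22 / (6×35) = 1 − 132/210 ≈ 0.371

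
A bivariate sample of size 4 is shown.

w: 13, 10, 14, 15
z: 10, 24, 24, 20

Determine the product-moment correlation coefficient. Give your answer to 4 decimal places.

-0.1868

n = 4, Σw = 52, Σz = 78, Σw² = 690, Σz² = 1652, Σwz = 1006
nΣwz − ΣwΣz = 4024 − 4056 = -32
nΣw² − (Σw)² = 2760 − 2704 = 56; nΣz² − (Σz)² = 6608 − 6084 = 524
r = -32 / √(56 × 524) = -32 / 171.3009 ≈ -0.1868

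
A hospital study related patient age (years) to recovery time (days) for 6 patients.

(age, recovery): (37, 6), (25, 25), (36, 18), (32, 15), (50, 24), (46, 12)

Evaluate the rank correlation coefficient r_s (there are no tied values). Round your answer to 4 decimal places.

-0.3143

Rank age: 4, 1, 3, 2, 6, 5
Rank recovery: 1, 6, 4, 3, 5, 2
d = rank(age) − rank(recovery): 3, -5, -1, -1, 1, 3; Σd² = 46
ρ = 1 − 6Σd² / [n(n²−1)] = 1 − 6×46 / (6×35) = 1 − 276/210 ≈ -0.3143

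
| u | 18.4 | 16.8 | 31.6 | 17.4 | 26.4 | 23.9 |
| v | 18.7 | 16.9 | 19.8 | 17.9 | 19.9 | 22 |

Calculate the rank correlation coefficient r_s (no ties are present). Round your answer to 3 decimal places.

0.771

Rank u: 3, 1, 6, 2, 5, 4
Rank v: 3, 1, 4, 2, 5, 6
d = rank(u) − rank(v): 0, 0, 2, 0, 0, -2; Σd² = 8
ρ = 1 − 6Σd² / [n(n²−1)] = 1 − 6×8 / (6×35) = 1 − 48/210 ≈ 0.771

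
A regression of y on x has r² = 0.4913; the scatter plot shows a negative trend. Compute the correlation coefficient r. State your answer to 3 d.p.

-0.701

|r| = √0.4913 = 0.701
The association is negative, so r = −0.701.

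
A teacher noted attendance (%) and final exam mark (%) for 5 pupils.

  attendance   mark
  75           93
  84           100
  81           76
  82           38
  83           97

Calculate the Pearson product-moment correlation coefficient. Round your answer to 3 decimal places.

-0.072

n = 5, Σx = 405, Σy = 404, Σx² = 32855, Σy² = 35278, Σxy = 32698
nΣxy − ΣxΣy = 163490 − 163620 = -130
nΣx² − (Σx)² = 164275 − 164025 = 250; nΣy² − (Σy)² = 176390 − 163216 = 13174
r = -130 / √(250 × 13174) = -130 / 1814.8003 ≈ -0.072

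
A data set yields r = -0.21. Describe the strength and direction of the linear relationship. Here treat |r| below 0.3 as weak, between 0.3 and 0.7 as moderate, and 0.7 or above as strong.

weak negative

r = -0.21 < 0 so the relationship is negative.
|r| = 0.21, which falls in the weak range.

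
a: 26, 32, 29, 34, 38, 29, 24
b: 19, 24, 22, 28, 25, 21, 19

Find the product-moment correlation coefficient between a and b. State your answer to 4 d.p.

n = 7, Σa = 212, Σb = 158, Σa² = 6558, Σb² = 3632, Σab = 4867
nΣab − ΣaΣb = 34069 − 33496 = 573
nΣa² − (Σa)² = 45906 − 44944 = 962; nΣb² − (Σb)² = 25424 − 24964 = 460
r = 573 / √(962 × 460) = 573 / 665.2218 ≈ 0.8614

0.8614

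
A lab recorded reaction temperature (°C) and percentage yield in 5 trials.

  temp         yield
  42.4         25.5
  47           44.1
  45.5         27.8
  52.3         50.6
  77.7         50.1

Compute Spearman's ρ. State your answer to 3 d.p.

0.900

Rank temp: 1, 3, 2, 4, 5
Rank yield: 1, 3, 2, 5, 4
d = rank(temp) − rank(yield): 0, 0, 0, -1, 1; Σd² = 2
ρ = 1 − 6Σd² / [n(n²−1)] = 1 − 6×2 / (5×24) = 1 − 12/120 ≈ 0.900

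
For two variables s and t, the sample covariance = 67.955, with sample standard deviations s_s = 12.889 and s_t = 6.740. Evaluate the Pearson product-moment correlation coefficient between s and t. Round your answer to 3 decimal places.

0.782

r = Cov(s,t) / (s_s · s_t) = 67.955 / (12.889 × 6.740)
  = 67.955 / 86.8719 ≈ 0.782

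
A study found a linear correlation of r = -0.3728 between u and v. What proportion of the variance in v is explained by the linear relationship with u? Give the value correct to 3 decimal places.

0.139

r² = (-0.3728)² = 0.139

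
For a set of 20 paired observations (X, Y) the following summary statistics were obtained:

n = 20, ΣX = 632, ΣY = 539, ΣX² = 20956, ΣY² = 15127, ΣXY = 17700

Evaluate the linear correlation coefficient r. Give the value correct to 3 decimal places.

0.868

r = (nΣXY − ΣXΣY) / √[(nΣX² − (ΣX)²)(nΣY² − (ΣY)²)]
Numerator: 20×17700 − 632×539 = 13352
Denominator: √[(419120 − 399424)(302540 − 290521)] = √[19696 × 12019] = 15385.9099
r = 13352 / 15385.9099 ≈ 0.868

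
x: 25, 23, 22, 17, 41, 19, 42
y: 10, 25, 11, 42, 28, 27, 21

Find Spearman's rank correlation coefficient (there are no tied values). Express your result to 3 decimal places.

-0.393

Rank x: 5, 4, 3, 1, 6, 2, 7
Rank y: 1, 4, 2, 7, 6, 5, 3
d = rank(x) − rank(y): 4, 0, 1, -6, 0, -3, 4; Σd² = 78
ρ = 1 − 6Σd² / [n(n²−1)] = 1 − 6×78 / (7×48) = 1 − 468/336 ≈ -0.393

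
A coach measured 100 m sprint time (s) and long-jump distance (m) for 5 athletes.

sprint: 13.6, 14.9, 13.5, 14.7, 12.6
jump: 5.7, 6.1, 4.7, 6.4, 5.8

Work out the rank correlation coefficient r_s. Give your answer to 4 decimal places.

Rank sprint: 3, 5, 2, 4, 1
Rank jump: 2, 4, 1, 5, 3
d = rank(sprint) − rank(jump): 1, 1, 1, -1, -2; Σd² = 8
ρ = 1 − 6Σd² / [n(n²−1)] = 1 − 6×8 / (5×24) = 1 − 48/120 ≈ 0.6000

0.6000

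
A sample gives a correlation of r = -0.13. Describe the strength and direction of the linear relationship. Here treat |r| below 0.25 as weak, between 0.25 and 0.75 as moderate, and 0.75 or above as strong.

r = -0.13 < 0 so the relationship is negative.
|r| = 0.13, which falls in the weak range.

weak negative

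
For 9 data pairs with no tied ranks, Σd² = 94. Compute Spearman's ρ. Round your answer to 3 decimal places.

ρ = 1 − 6Σd² / [n(n²−1)] = 1 − 6×94 / (9×80)
  = 1 − 564/720 = 1 − 0.7833 ≈ 0.217

0.217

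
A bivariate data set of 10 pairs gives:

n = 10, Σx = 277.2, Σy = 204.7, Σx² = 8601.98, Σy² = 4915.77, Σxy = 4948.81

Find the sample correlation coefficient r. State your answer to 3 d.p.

r = (nΣxy − ΣxΣy) / √[(nΣx² − (Σx)²)(nΣy² − (Σy)²)]
Numerator: 10×4948.81 − 277.2×204.7 = -7254.74
Denominator: √[(86019.8 − 76839.84)(49157.7 − 41902.09)] = √[9179.96 × 7255.61] = 8161.2627
r = -7254.74 / 8161.2627 ≈ -0.889

-0.889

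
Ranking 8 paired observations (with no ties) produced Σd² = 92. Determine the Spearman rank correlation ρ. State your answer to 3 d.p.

ρ = 1 − 6Σd² / [n(n²−1)] = 1 − 6×92 / (8×63)
  = 1 − 552/504 = 1 − 1.0952 ≈ -0.095

-0.095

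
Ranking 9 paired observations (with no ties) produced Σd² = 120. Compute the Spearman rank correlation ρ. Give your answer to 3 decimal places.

0.000

ρ = 1 − 6Σd² / [n(n²−1)] = 1 − 6×120 / (9×80)
  = 1 − 720/720 = 1 − 1.0000 ≈ 0.000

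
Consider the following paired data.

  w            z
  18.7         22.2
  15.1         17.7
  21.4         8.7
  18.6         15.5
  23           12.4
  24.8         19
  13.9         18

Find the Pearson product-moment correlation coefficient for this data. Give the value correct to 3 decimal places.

n = 7, Σw = 135.5, Σz = 113.5, Σw² = 2718.87, Σz² = 1960.83, Σwz = 2163.49
nΣwz − ΣwΣz = 15144.43 − 15379.25 = -234.82
nΣw² − (Σw)² = 19032.09 − 18360.25 = 671.84; nΣz² − (Σz)² = 13725.81 − 12882.25 = 843.56
r = -234.82 / √(671.84 × 843.56) = -234.82 / 752.8196 ≈ -0.312

-0.312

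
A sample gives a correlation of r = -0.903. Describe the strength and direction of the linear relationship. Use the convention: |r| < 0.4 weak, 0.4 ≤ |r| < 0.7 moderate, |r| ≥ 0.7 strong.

strong negative

r = -0.903 < 0 so the relationship is negative.
|r| = 0.903, which falls in the strong range.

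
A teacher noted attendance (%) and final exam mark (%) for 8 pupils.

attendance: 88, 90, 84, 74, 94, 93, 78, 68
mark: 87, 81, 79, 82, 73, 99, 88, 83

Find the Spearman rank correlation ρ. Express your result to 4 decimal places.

Rank attendance: 5, 6, 4, 2, 8, 7, 3, 1
Rank mark: 6, 3, 2, 4, 1, 8, 7, 5
d = rank(attendance) − rank(mark): -1, 3, 2, -2, 7, -1, -4, -4; Σd² = 100
ρ = 1 − 6Σd² / [n(n²−1)] = 1 − 6×100 / (8×63) = 1 − 600/504 ≈ -0.1905

-0.1905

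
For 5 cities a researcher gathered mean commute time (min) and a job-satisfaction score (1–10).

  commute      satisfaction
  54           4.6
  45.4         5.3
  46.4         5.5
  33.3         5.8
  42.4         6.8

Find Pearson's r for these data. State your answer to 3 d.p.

-0.612

n = 5, Σx = 221.5, Σy = 28, Σx² = 10036.77, Σy² = 159.38, Σxy = 1225.68
nΣxy − ΣxΣy = 6128.4 − 6202 = -73.6
nΣx² − (Σx)² = 50183.85 − 49062.25 = 1121.6; nΣy² − (Σy)² = 796.9 − 784 = 12.9
r = -73.6 / √(1121.6 × 12.9) = -73.6 / 120.2857 ≈ -0.612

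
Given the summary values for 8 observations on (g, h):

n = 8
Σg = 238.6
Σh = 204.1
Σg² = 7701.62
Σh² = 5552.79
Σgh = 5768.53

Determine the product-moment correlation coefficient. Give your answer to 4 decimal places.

-0.7086

r = (nΣgh − ΣgΣh) / √[(nΣg² − (Σg)²)(nΣh² − (Σh)²)]
Numerator: 8×5768.53 − 238.6×204.1 = -2550.02
Denominator: √[(61612.96 − 56929.96)(44422.32 − 41656.81)] = √[4683 × 2765.51] = 3598.7336
r = -2550.02 / 3598.7336 ≈ -0.7086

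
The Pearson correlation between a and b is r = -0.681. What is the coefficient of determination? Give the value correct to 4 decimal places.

0.4638

r² = (-0.681)² = 0.4638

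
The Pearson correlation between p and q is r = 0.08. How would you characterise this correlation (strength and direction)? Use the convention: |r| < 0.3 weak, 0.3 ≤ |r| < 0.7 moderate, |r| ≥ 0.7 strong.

weak positive

r = 0.08 > 0 so the relationship is positive.
|r| = 0.08, which falls in the weak range.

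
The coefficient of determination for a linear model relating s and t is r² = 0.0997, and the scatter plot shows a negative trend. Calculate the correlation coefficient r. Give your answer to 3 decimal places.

-0.316

|r| = √0.0997 = 0.316
The association is negative, so r = −0.316.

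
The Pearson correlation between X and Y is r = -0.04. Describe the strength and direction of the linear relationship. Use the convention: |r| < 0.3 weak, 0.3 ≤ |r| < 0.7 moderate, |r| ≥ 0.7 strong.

weak negative

r = -0.04 < 0 so the relationship is negative.
|r| = 0.04, which falls in the weak range.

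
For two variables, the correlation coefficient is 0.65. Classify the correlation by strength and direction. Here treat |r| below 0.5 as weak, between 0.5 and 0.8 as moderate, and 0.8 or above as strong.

moderate positive

r = 0.65 > 0 so the relationship is positive.
|r| = 0.65, which falls in the moderate range.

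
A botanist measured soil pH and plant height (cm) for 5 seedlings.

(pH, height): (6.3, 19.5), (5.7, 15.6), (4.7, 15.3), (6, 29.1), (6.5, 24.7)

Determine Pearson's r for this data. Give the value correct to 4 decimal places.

n = 5, Σx = 29.2, Σy = 104.2, Σx² = 172.52, Σy² = 2314.6, Σxy = 618.83
nΣxy − ΣxΣy = 3094.15 − 3042.64 = 51.51
nΣx² − (Σx)² = 862.6 − 852.64 = 9.96; nΣy² − (Σy)² = 11573 − 10857.64 = 715.36
r = 51.51 / √(9.96 × 715.36) = 51.51 / 84.4096 ≈ 0.6102

0.6102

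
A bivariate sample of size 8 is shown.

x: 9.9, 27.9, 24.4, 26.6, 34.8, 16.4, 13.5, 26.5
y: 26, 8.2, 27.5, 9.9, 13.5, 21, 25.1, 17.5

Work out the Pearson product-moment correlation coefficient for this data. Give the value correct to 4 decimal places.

n = 8, Σx = 180, Σy = 148.7, Σx² = 4543.84, Σy² = 3157.01, Σxy = 3037.32
nΣxy − ΣxΣy = 24298.56 − 26766 = -2467.44
nΣx² − (Σx)² = 36350.72 − 32400 = 3950.72; nΣy² − (Σy)² = 25256.08 − 22111.69 = 3144.39
r = -2467.44 / √(3950.72 × 3144.39) = -2467.44 / 3524.5715 ≈ -0.7001

-0.7001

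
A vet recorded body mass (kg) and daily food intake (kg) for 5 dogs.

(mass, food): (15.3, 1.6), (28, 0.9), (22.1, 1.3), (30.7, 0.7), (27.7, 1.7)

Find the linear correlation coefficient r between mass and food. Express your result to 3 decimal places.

n = 5, Σx = 123.8, Σy = 6.2, Σx² = 3216.28, Σy² = 8.44, Σxy = 146.99
nΣxy − ΣxΣy = 734.95 − 767.56 = -32.61
nΣx² − (Σx)² = 16081.4 − 15326.44 = 754.96; nΣy² − (Σy)² = 42.2 − 38.44 = 3.76
r = -32.61 / √(754.96 × 3.76) = -32.61 / 53.2790 ≈ -0.612

-0.612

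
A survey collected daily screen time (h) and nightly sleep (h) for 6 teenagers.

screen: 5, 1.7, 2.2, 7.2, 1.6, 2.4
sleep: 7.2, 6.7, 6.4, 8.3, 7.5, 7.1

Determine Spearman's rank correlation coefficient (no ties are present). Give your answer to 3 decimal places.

Rank screen: 5, 2, 3, 6, 1, 4
Rank sleep: 4, 2, 1, 6, 5, 3
d = rank(screen) − rank(sleep): 1, 0, 2, 0, -4, 1; Σd² = 22
ρ = 1 − 6Σd² / [n(n²−1)] = 1 − 6×22 / (6×35) = 1 − 132/210 ≈ 0.371

0.371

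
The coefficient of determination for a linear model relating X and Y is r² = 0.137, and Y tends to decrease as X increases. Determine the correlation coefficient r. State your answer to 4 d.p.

-0.3701

|r| = √0.137 = 0.3701
The association is negative, so r = −0.3701.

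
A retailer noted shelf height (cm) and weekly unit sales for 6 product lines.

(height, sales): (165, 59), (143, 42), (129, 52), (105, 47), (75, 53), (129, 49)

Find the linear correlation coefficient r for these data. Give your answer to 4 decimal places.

0.1457

n = 6, Σx = 746, Σy = 302, Σx² = 97606, Σy² = 15368, Σxy = 37680
nΣxy − ΣxΣy = 226080 − 225292 = 788
nΣx² − (Σx)² = 585636 − 556516 = 29120; nΣy² − (Σy)² = 92208 − 91204 = 1004
r = 788 / √(29120 × 1004) = 788 / 5407.0768 ≈ 0.1457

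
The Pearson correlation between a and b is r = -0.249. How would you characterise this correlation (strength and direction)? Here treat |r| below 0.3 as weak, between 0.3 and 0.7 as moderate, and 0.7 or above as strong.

weak negative

r = -0.249 < 0 so the relationship is negative.
|r| = 0.249, which falls in the weak range.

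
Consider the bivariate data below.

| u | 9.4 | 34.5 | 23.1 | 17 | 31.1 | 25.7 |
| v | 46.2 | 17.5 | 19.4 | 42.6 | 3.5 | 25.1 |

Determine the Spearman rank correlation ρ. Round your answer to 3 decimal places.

Rank u: 1, 6, 3, 2, 5, 4
Rank v: 6, 2, 3, 5, 1, 4
d = rank(u) − rank(v): -5, 4, 0, -3, 4, 0; Σd² = 66
ρ = 1 − 6Σd² / [n(n²−1)] = 1 − 6×66 / (6×35) = 1 − 396/210 ≈ -0.886

-0.886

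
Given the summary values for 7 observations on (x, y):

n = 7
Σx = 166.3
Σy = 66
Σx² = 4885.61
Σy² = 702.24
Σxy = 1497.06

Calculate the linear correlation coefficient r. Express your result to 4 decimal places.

-0.2594

r = (nΣxy − ΣxΣy) / √[(nΣx² − (Σx)²)(nΣy² − (Σy)²)]
Numerator: 7×1497.06 − 166.3×66 = -496.38
Denominator: √[(34199.27 − 27655.69)(4915.68 − 4356)] = √[6543.58 × 559.68] = 1913.7165
r = -496.38 / 1913.7165 ≈ -0.2594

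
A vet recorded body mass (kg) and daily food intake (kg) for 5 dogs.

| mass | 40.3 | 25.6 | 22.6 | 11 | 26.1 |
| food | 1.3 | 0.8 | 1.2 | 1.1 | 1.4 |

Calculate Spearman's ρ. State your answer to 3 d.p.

0.600

Rank mass: 5, 3, 2, 1, 4
Rank food: 4, 1, 3, 2, 5
d = rank(mass) − rank(food): 1, 2, -1, -1, -1; Σd² = 8
ρ = 1 − 6Σd² / [n(n²−1)] = 1 − 6×8 / (5×24) = 1 − 48/120 ≈ 0.600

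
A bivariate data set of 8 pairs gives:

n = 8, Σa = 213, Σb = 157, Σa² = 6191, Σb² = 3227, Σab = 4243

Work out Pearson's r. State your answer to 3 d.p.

r = (nΣab − ΣaΣb) / √[(nΣa² − (Σa)²)(nΣb² − (Σb)²)]
Numerator: 8×4243 − 213×157 = 503
Denominator: √[(49528 − 45369)(25816 − 24649)] = √[4159 × 1167] = 2203.0781
r = 503 / 2203.0781 ≈ 0.228

0.228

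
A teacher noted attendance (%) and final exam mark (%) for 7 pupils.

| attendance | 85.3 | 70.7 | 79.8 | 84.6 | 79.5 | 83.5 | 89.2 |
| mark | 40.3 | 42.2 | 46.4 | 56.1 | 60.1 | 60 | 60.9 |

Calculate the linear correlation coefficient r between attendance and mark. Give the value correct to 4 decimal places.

0.4718

n = 7, Σx = 572.6, Σy = 366, Σx² = 47048.92, Σy² = 19625.92, Σxy = 30090.14
nΣxy − ΣxΣy = 210630.98 − 209571.6 = 1059.38
nΣx² − (Σx)² = 329342.44 − 327870.76 = 1471.68; nΣy² − (Σy)² = 137381.44 − 133956 = 3425.44
r = 1059.38 / √(1471.68 × 3425.44) = 1059.38 / 2245.2509 ≈ 0.4718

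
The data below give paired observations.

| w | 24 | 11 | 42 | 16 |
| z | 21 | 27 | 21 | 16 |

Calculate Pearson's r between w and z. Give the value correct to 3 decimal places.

-0.203

n = 4, Σw = 93, Σz = 85, Σw² = 2717, Σz² = 1867, Σwz = 1939
nΣwz − ΣwΣz = 7756 − 7905 = -149
nΣw² − (Σw)² = 10868 − 8649 = 2219; nΣz² − (Σz)² = 7468 − 7225 = 243
r = -149 / √(2219 × 243) = -149 / 734.3140 ≈ -0.203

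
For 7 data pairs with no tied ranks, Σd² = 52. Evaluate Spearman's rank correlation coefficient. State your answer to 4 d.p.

ρ = 1 − 6Σd² / [n(n²−1)] = 1 − 6×52 / (7×48)
  = 1 − 312/336 = 1 − 0.92857 ≈ 0.0714

0.0714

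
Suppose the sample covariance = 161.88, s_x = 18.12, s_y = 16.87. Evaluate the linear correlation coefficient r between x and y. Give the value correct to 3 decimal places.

r = Cov(x,y) / (s_x · s_y) = 161.88 / (18.12 × 16.87)
  = 161.88 / 305.6844 ≈ 0.530

0.530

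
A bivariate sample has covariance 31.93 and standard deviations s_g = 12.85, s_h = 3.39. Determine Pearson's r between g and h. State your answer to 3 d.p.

r = Cov(g,h) / (s_g · s_h) = 31.93 / (12.85 × 3.39)
  = 31.93 / 43.5615 ≈ 0.733

0.733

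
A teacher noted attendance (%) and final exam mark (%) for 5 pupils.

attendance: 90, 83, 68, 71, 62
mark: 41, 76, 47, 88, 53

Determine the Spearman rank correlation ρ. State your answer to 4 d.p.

-0.2000

Rank attendance: 5, 4, 2, 3, 1
Rank mark: 1, 4, 2, 5, 3
d = rank(attendance) − rank(mark): 4, 0, 0, -2, -2; Σd² = 24
ρ = 1 − 6Σd² / [n(n²−1)] = 1 − 6×24 / (5×24) = 1 − 144/120 ≈ -0.2000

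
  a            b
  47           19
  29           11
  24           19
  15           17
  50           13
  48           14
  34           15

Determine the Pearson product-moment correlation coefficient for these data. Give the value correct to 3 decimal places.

-0.226

n = 7, Σa = 247, Σb = 108, Σa² = 9811, Σb² = 1722, Σab = 3755
nΣab − ΣaΣb = 26285 − 26676 = -391
nΣa² − (Σa)² = 68677 − 61009 = 7668; nΣb² − (Σb)² = 12054 − 11664 = 390
r = -391 / √(7668 × 390) = -391 / 1729.3120 ≈ -0.226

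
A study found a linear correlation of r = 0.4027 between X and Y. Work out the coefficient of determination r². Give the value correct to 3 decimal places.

0.162

r² = (0.4027)² = 0.162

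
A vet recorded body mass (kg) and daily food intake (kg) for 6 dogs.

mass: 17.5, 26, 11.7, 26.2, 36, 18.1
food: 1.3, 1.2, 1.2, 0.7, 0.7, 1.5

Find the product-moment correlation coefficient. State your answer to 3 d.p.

-0.734

n = 6, Σx = 135.5, Σy = 6.6, Σx² = 3429.19, Σy² = 7.8, Σxy = 138.68
nΣxy − ΣxΣy = 832.08 − 894.3 = -62.22
nΣx² − (Σx)² = 20575.14 − 18360.25 = 2214.89; nΣy² − (Σy)² = 46.8 − 43.56 = 3.24
r = -62.22 / √(2214.89 × 3.24) = -62.22 / 84.7127 ≈ -0.734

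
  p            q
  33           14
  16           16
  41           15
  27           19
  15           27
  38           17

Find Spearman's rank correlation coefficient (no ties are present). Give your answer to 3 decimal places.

-0.600

Rank p: 4, 2, 6, 3, 1, 5
Rank q: 1, 3, 2, 5, 6, 4
d = rank(p) − rank(q): 3, -1, 4, -2, -5, 1; Σd² = 56
ρ = 1 − 6Σd² / [n(n²−1)] = 1 − 6×56 / (6×35) = 1 − 336/210 ≈ -0.600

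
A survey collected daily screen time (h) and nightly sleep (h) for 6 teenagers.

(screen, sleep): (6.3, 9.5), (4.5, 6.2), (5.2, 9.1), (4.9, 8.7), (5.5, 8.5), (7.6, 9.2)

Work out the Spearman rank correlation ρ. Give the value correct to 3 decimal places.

Rank screen: 5, 1, 3, 2, 4, 6
Rank sleep: 6, 1, 4, 3, 2, 5
d = rank(screen) − rank(sleep): -1, 0, -1, -1, 2, 1; Σd² = 8
ρ = 1 − 6Σd² / [n(n²−1)] = 1 − 6×8 / (6×35) = 1 − 48/210 ≈ 0.771

0.771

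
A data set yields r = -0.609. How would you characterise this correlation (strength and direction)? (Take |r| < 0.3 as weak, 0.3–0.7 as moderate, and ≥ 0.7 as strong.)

r = -0.609 < 0 so the relationship is negative.
|r| = 0.609, which falls in the moderate range.

moderate negative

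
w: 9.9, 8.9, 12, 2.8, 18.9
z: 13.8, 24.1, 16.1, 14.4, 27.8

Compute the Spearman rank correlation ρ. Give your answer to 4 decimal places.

0.5000

Rank w: 3, 2, 4, 1, 5
Rank z: 1, 4, 3, 2, 5
d = rank(w) − rank(z): 2, -2, 1, -1, 0; Σd² = 10
ρ = 1 − 6Σd² / [n(n²−1)] = 1 − 6×10 / (5×24) = 1 − 60/120 ≈ 0.5000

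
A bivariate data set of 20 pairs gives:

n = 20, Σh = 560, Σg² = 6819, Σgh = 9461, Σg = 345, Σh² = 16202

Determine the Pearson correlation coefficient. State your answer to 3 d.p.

r = (nΣgh − ΣgΣh) / √[(nΣg² − (Σg)²)(nΣh² − (Σh)²)]
Numerator: 20×9461 − 345×560 = -3980
Denominator: √[(136380 − 119025)(324040 − 313600)] = √[17355 × 10440] = 13460.5423
r = -3980 / 13460.5423 ≈ -0.296

-0.296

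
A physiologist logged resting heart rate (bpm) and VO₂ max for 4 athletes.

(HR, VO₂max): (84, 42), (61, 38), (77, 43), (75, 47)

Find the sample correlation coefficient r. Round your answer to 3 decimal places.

n = 4, Σx = 297, Σy = 170, Σx² = 22331, Σy² = 7266, Σxy = 12682
nΣxy − ΣxΣy = 50728 − 50490 = 238
nΣx² − (Σx)² = 89324 − 88209 = 1115; nΣy² − (Σy)² = 29064 − 28900 = 164
r = 238 / √(1115 × 164) = 238 / 427.6213 ≈ 0.557

0.557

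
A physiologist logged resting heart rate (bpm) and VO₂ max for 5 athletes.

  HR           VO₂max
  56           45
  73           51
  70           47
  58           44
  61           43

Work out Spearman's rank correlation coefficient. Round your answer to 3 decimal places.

Rank HR: 1, 5, 4, 2, 3
Rank VO₂max: 3, 5, 4, 2, 1
d = rank(HR) − rank(VO₂max): -2, 0, 0, 0, 2; Σd² = 8
ρ = 1 − 6Σd² / [n(n²−1)] = 1 − 6×8 / (5×24) = 1 − 48/120 ≈ 0.600

0.600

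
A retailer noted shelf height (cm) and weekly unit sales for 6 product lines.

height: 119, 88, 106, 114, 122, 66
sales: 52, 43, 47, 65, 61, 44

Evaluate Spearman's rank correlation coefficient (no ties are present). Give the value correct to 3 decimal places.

0.771

Rank height: 5, 2, 3, 4, 6, 1
Rank sales: 4, 1, 3, 6, 5, 2
d = rank(height) − rank(sales): 1, 1, 0, -2, 1, -1; Σd² = 8
ρ = 1 − 6Σd² / [n(n²−1)] = 1 − 6×8 / (6×35) = 1 − 48/210 ≈ 0.771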